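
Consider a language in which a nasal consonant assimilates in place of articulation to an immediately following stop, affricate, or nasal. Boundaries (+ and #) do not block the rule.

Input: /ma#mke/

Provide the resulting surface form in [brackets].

[ma#ŋke]

/m/ before /k/ (velar) → [ŋ]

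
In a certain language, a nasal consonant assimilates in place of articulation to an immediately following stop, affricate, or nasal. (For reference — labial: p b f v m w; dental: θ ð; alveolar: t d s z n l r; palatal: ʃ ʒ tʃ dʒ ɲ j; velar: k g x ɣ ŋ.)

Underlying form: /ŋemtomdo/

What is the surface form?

/m/ before /t/ (alveolar) → [n]
/m/ before /d/ (alveolar) → [n]

[ŋentondo]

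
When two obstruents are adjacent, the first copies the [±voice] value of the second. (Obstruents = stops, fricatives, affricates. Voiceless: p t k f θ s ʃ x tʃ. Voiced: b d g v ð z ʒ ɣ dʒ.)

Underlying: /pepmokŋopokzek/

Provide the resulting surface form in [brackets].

/k/ before /z/ (voiced) → [g]

[pepmokŋopogzek]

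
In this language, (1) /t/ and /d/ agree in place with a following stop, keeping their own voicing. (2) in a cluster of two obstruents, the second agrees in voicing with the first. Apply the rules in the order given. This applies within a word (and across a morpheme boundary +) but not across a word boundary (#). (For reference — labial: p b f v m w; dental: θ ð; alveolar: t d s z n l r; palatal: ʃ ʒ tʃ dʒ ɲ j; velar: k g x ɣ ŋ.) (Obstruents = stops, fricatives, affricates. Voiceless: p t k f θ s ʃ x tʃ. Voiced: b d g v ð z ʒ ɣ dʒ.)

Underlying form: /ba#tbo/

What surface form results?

Rule 1: /t/ before /b/ (labial) → [p]
After rule 1: ba#pbo
Rule 2: /b/ after /p/ (voiceless) → [p]

[ba#ppo]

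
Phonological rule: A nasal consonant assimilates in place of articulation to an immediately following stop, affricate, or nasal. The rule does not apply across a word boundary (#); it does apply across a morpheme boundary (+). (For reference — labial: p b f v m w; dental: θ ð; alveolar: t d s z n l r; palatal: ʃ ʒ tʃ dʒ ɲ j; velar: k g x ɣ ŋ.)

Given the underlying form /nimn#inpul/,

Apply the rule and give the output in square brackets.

[ninn#impul]

/m/ before /n/ (alveolar) → [n]
/n/ before /p/ (labial) → [m]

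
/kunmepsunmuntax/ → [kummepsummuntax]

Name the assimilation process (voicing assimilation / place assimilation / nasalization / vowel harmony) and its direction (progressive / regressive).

place assimilation, regressive

/n/→[m] /n/→[m].
Each target copies a feature from the following segment, so the direction is regressive.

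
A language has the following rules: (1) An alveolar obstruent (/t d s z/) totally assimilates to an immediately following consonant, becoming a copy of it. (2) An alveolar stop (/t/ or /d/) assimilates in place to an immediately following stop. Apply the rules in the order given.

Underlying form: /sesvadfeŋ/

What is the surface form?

[sevvaffeŋ]

Rule 1: /s/ before /v/ → [v] (total assimilation)
Rule 1: /d/ before /f/ → [f] (total assimilation)
After rule 1: sevvaffeŋ
Rule 2: no segment meets the rule's conditions; no change.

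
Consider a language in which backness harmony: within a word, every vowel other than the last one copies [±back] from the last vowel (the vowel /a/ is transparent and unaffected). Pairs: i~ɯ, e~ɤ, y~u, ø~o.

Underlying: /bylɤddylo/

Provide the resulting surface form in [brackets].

/y/ harmonizes with /o/ ([+back]) → [u]
/y/ harmonizes with /o/ ([+back]) → [u]

[bulɤddulo]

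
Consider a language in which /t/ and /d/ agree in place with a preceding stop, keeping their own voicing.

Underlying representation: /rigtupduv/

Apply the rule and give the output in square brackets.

/t/ after /g/ (velar) → [k]
/d/ after /p/ (labial) → [b]

[rigkupbuv]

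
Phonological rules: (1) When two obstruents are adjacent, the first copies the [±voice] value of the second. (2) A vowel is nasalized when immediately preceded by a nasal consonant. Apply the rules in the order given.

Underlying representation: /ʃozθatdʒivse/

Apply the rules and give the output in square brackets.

Rule 1: /z/ before /θ/ (voiceless) → [s]
Rule 1: /t/ before /dʒ/ (voiced) → [d]
Rule 1: /v/ before /s/ (voiceless) → [f]
After rule 1: ʃosθaddʒifse
Rule 2: no segment meets the rule's conditions; no change.

[ʃosθaddʒifse]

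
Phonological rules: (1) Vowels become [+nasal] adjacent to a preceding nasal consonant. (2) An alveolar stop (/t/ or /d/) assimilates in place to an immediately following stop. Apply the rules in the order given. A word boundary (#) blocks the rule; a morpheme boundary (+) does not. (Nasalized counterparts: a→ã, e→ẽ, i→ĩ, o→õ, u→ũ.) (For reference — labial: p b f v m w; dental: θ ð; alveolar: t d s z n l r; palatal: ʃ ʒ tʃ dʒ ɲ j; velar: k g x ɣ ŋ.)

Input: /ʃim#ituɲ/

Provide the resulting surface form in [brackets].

[ʃim#ituɲ]

Rule 1: no segment meets the rule's conditions; no change.
After rule 1: ʃim#ituɲ
Rule 2: no segment meets the rule's conditions; no change.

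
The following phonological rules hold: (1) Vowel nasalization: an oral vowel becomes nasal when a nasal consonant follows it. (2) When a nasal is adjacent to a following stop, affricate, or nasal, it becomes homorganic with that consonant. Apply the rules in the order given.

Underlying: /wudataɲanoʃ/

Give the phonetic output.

Rule 1: /a/ before nasal /ɲ/ → [ã]
Rule 1: /a/ before nasal /n/ → [ã]
After rule 1: wudatãɲãnoʃ
Rule 2: no segment meets the rule's conditions; no change.

[wudatãɲãnoʃ]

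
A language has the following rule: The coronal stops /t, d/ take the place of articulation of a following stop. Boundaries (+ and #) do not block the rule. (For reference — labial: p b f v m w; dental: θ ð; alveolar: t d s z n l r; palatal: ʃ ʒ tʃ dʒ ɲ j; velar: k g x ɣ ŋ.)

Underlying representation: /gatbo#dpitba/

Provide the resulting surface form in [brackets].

[gapbo#bpipba]

/t/ before /b/ (labial) → [p]
/d/ before /p/ (labial) → [b]
/t/ before /b/ (labial) → [p]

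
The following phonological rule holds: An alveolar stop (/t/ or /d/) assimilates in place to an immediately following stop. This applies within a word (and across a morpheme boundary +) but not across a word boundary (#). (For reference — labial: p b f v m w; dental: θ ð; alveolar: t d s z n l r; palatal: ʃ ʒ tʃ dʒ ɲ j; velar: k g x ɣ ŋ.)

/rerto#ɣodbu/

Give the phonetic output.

/d/ before /b/ (labial) → [b]

[rerto#ɣobbu]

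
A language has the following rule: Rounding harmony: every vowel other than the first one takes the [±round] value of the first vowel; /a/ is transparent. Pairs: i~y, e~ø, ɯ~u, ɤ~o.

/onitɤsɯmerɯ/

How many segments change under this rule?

5

/i/ harmonizes with /o/ ([+round]) → [y]
/ɤ/ harmonizes with /o/ ([+round]) → [o]
/ɯ/ harmonizes with /o/ ([+round]) → [u]
/e/ harmonizes with /o/ ([+round]) → [ø]
/ɯ/ harmonizes with /o/ ([+round]) → [u]
5 segments change.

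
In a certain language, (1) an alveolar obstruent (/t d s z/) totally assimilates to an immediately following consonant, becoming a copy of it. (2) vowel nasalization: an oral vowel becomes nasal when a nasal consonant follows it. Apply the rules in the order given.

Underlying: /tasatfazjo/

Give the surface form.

Rule 1: /t/ before /f/ → [f] (total assimilation)
Rule 1: /z/ before /j/ → [j] (total assimilation)
After rule 1: tasaffajjo
Rule 2: no segment meets the rule's conditions; no change.

[tasaffajjo]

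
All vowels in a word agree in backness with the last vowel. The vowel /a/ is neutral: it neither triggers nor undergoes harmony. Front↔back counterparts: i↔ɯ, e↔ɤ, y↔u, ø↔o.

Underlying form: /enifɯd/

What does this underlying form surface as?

/e/ harmonizes with /ɯ/ ([+back]) → [ɤ]
/i/ harmonizes with /ɯ/ ([+back]) → [ɯ]

[ɤnɯfɯd]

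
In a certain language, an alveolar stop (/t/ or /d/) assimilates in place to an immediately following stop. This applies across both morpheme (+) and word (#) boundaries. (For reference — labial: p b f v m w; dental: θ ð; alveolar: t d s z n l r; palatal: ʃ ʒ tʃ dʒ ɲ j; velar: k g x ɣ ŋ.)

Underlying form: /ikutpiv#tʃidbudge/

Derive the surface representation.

[ikuppiv#tʃibbugge]

/t/ before /p/ (labial) → [p]
/d/ before /b/ (labial) → [b]
/d/ before /g/ (velar) → [g]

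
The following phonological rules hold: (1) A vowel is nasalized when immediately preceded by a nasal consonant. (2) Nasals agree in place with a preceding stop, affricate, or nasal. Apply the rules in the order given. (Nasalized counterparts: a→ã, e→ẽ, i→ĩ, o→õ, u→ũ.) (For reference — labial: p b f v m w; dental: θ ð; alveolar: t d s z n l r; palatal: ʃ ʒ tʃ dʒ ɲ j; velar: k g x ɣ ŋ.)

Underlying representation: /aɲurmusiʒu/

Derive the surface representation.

[aɲũrmũsiʒu]

Rule 1: /u/ after nasal /ɲ/ → [ũ]
Rule 1: /u/ after nasal /m/ → [ũ]
After rule 1: aɲũrmũsiʒu
Rule 2: no segment meets the rule's conditions; no change.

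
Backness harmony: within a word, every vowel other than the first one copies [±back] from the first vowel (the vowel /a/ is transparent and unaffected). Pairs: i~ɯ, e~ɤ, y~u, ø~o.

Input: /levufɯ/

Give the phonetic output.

[levyfi]

/u/ harmonizes with /e/ ([-back]) → [y]
/ɯ/ harmonizes with /e/ ([-back]) → [i]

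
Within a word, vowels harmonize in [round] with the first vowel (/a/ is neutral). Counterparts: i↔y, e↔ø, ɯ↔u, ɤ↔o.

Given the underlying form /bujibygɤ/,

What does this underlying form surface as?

[bujybygo]

/i/ harmonizes with /u/ ([+round]) → [y]
/ɤ/ harmonizes with /u/ ([+round]) → [o]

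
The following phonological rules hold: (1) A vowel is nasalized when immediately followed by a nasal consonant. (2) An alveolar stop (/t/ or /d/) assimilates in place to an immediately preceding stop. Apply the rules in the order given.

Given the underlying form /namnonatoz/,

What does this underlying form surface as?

[nãmnõnatoz]

Rule 1: /a/ before nasal /m/ → [ã]
Rule 1: /o/ before nasal /n/ → [õ]
After rule 1: nãmnõnatoz
Rule 2: no segment meets the rule's conditions; no change.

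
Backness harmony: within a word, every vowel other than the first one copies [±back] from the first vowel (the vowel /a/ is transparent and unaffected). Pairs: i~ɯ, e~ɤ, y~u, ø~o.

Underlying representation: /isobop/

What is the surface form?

[isøbøp]

/o/ harmonizes with /i/ ([-back]) → [ø]
/o/ harmonizes with /i/ ([-back]) → [ø]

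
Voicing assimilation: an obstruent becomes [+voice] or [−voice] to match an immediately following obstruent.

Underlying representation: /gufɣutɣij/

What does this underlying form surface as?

[guvɣudɣij]

/f/ before /ɣ/ (voiced) → [v]
/t/ before /ɣ/ (voiced) → [d]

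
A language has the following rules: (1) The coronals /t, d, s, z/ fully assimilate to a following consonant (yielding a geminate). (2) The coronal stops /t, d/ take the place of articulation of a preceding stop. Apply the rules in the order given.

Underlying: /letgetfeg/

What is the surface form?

[leggeffeg]

Rule 1: /t/ before /g/ → [g] (total assimilation)
Rule 1: /t/ before /f/ → [f] (total assimilation)
After rule 1: leggeffeg
Rule 2: no segment meets the rule's conditions; no change.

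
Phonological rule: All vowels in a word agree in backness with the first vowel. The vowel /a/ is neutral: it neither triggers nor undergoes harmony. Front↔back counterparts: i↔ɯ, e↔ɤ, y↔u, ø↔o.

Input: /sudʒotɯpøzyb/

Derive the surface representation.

/ø/ harmonizes with /u/ ([+back]) → [o]
/y/ harmonizes with /u/ ([+back]) → [u]

[sudʒotɯpozub]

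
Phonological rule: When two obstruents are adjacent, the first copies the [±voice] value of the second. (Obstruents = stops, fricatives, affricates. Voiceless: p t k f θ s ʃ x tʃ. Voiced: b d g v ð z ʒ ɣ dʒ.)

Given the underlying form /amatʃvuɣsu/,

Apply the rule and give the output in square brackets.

/tʃ/ before /v/ (voiced) → [dʒ]
/ɣ/ before /s/ (voiceless) → [x]

[amadʒvuxsu]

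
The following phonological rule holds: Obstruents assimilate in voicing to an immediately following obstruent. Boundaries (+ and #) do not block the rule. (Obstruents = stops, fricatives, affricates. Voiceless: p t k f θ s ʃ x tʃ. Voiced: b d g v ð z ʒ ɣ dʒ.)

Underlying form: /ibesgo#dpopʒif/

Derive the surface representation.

/s/ before /g/ (voiced) → [z]
/d/ before /p/ (voiceless) → [t]
/p/ before /ʒ/ (voiced) → [b]

[ibezgo#tpobʒif]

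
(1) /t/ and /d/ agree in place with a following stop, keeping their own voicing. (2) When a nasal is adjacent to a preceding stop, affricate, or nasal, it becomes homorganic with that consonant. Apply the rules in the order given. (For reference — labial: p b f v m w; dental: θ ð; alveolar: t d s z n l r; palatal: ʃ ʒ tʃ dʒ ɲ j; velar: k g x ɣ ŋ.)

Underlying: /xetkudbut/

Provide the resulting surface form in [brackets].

Rule 1: /t/ before /k/ (velar) → [k]
Rule 1: /d/ before /b/ (labial) → [b]
After rule 1: xekkubbut
Rule 2: no segment meets the rule's conditions; no change.

[xekkubbut]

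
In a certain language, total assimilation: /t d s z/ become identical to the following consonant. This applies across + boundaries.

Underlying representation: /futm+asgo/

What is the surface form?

/t/ before /m/ → [m] (total assimilation)
/s/ before /g/ → [g] (total assimilation)

[fumm+aggo]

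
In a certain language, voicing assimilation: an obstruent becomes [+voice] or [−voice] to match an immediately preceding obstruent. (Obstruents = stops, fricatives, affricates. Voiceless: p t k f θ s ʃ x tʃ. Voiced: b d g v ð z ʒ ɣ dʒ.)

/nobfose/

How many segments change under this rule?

/f/ after /b/ (voiced) → [v]
1 segment changes.

1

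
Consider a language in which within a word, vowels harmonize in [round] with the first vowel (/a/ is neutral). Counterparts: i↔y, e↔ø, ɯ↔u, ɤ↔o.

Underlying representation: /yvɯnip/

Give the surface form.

/ɯ/ harmonizes with /y/ ([+round]) → [u]
/i/ harmonizes with /y/ ([+round]) → [y]

[yvunyp]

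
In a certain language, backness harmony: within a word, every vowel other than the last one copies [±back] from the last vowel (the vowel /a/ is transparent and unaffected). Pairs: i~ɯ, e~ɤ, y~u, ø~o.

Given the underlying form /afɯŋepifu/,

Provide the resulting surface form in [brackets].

[afɯŋɤpɯfu]

/e/ harmonizes with /u/ ([+back]) → [ɤ]
/i/ harmonizes with /u/ ([+back]) → [ɯ]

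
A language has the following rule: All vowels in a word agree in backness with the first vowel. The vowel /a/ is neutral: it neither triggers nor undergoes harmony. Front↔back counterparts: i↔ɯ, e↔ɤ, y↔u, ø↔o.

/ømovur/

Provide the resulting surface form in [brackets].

[ømøvyr]

/o/ harmonizes with /ø/ ([-back]) → [ø]
/u/ harmonizes with /ø/ ([-back]) → [y]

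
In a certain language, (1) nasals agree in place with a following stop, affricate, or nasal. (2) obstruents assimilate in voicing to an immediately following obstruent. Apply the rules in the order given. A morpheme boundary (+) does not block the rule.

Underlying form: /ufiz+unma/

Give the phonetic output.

Rule 1: /n/ before /m/ (labial) → [m]
After rule 1: ufiz+umma
Rule 2: no segment meets the rule's conditions; no change.

[ufiz+umma]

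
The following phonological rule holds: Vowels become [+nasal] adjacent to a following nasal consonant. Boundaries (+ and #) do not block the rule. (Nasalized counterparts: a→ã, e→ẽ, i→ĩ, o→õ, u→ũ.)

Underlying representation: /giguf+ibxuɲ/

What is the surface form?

[giguf+ibxũɲ]

/u/ before nasal /ɲ/ → [ũ]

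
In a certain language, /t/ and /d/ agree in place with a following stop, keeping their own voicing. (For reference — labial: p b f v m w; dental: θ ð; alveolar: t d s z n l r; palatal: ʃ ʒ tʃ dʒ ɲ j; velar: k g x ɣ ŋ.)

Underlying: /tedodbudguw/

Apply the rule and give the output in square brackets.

[tedobbugguw]

/d/ before /b/ (labial) → [b]
/d/ before /g/ (velar) → [g]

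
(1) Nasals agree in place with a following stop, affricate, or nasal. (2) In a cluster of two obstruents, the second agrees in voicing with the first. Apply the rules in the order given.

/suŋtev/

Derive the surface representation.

Rule 1: /ŋ/ before /t/ (alveolar) → [n]
After rule 1: suntev
Rule 2: no segment meets the rule's conditions; no change.

[suntev]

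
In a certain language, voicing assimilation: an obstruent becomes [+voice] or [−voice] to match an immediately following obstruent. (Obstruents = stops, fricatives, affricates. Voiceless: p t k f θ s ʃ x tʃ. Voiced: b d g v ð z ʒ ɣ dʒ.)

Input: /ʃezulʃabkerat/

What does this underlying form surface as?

/b/ before /k/ (voiceless) → [p]

[ʃezulʃapkerat]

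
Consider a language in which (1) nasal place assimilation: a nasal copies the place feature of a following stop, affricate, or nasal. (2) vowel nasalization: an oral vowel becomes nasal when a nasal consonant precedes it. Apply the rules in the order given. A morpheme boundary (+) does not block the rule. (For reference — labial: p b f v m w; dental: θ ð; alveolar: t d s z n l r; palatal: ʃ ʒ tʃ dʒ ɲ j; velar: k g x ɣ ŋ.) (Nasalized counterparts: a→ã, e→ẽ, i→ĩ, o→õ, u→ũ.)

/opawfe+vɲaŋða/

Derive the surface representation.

[opawfe+vɲãŋða]

Rule 1: no segment meets the rule's conditions; no change.
After rule 1: opawfe+vɲaŋða
Rule 2: /a/ after nasal /ɲ/ → [ã]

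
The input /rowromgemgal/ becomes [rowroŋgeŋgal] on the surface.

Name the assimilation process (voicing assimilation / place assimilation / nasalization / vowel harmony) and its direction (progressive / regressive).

/m/→[ŋ] /m/→[ŋ].
Each target copies a feature from the following segment, so the direction is regressive.

place assimilation, regressive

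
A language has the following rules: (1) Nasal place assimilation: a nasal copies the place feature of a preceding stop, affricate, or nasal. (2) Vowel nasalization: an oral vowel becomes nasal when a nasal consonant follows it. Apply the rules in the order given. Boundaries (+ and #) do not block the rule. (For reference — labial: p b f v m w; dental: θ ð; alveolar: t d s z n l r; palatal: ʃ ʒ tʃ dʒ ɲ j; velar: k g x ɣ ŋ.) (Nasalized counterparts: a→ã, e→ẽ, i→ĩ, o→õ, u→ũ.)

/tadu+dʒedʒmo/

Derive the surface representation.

Rule 1: /m/ after /dʒ/ (palatal) → [ɲ]
After rule 1: tadu+dʒedʒɲo
Rule 2: no segment meets the rule's conditions; no change.

[tadu+dʒedʒɲo]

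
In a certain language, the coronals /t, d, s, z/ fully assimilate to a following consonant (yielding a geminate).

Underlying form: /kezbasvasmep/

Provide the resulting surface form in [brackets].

/z/ before /b/ → [b] (total assimilation)
/s/ before /v/ → [v] (total assimilation)
/s/ before /m/ → [m] (total assimilation)

[kebbavvammep]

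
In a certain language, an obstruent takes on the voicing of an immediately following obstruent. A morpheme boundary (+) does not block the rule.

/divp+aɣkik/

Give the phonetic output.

[difp+axkik]

/v/ before /p/ (voiceless) → [f]
/ɣ/ before /k/ (voiceless) → [x]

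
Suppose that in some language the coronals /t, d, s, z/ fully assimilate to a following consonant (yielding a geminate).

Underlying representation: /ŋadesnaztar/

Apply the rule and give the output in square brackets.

[ŋadennattar]

/s/ before /n/ → [n] (total assimilation)
/z/ before /t/ → [t] (total assimilation)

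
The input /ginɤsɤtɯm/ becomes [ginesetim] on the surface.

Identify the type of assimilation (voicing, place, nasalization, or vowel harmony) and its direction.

/ɤ/→[e] /ɤ/→[e] /ɯ/→[i].
Vowels agree with the first vowel, so the harmony is progressive.

vowel harmony, progressive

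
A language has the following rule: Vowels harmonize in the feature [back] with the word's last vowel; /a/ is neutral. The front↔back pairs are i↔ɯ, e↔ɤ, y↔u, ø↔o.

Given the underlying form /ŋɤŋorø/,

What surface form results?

[ŋeŋørø]

/ɤ/ harmonizes with /ø/ ([-back]) → [e]
/o/ harmonizes with /ø/ ([-back]) → [ø]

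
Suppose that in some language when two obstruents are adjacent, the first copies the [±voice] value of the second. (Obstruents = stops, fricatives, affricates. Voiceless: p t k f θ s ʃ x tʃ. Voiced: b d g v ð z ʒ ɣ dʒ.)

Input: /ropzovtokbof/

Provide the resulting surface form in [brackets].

[robzoftogbof]

/p/ before /z/ (voiced) → [b]
/v/ before /t/ (voiceless) → [f]
/k/ before /b/ (voiced) → [g]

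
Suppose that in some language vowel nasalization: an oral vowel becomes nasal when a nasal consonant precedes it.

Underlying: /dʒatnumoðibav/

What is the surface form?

/u/ after nasal /n/ → [ũ]
/o/ after nasal /m/ → [õ]

[dʒatnũmõðibav]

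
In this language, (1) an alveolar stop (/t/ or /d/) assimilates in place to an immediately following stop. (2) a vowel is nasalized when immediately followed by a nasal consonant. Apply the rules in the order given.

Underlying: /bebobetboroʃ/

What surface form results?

[bebobepboroʃ]

Rule 1: /t/ before /b/ (labial) → [p]
After rule 1: bebobepboroʃ
Rule 2: no segment meets the rule's conditions; no change.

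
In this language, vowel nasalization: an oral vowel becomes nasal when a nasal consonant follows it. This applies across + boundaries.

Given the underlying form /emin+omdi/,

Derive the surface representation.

/e/ before nasal /m/ → [ẽ]
/i/ before nasal /n/ → [ĩ]
/o/ before nasal /m/ → [õ]

[ẽmĩn+õmdi]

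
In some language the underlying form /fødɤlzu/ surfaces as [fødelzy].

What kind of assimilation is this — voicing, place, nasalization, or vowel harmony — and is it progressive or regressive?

/ɤ/→[e] /u/→[y].
Vowels agree with the first vowel, so the harmony is progressive.

vowel harmony, progressive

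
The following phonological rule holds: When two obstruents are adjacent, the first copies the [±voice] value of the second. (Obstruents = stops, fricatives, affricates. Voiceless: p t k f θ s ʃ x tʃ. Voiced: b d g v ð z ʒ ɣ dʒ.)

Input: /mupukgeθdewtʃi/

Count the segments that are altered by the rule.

/k/ before /g/ (voiced) → [g]
/θ/ before /d/ (voiced) → [ð]
2 segments change.

2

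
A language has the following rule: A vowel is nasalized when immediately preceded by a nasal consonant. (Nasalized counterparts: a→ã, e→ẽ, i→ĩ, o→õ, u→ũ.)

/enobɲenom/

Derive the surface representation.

/o/ after nasal /n/ → [õ]
/e/ after nasal /ɲ/ → [ẽ]
/o/ after nasal /n/ → [õ]

[enõbɲẽnõm]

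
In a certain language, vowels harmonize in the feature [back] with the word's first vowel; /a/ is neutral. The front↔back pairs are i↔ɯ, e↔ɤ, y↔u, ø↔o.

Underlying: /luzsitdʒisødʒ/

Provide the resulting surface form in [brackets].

/i/ harmonizes with /u/ ([+back]) → [ɯ]
/i/ harmonizes with /u/ ([+back]) → [ɯ]
/ø/ harmonizes with /u/ ([+back]) → [o]

[luzsɯtdʒɯsodʒ]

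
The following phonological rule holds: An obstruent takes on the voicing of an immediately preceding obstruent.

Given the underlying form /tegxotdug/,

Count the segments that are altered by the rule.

2

/x/ after /g/ (voiced) → [ɣ]
/d/ after /t/ (voiceless) → [t]
2 segments change.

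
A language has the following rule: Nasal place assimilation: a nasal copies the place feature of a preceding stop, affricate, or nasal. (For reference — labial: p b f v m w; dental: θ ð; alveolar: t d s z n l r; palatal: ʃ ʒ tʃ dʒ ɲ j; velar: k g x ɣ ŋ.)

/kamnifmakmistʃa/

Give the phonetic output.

[kammifmakŋistʃa]

/n/ after /m/ (labial) → [m]
/m/ after /k/ (velar) → [ŋ]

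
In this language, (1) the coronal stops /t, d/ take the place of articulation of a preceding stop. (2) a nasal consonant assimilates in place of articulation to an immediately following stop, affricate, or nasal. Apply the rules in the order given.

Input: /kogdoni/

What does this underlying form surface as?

Rule 1: /d/ after /g/ (velar) → [g]
After rule 1: koggoni
Rule 2: no segment meets the rule's conditions; no change.

[koggoni]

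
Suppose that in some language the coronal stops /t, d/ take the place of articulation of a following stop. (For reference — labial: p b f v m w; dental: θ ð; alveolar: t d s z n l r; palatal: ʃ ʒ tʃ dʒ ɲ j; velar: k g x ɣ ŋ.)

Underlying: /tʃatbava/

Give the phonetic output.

[tʃapbava]

/t/ before /b/ (labial) → [p]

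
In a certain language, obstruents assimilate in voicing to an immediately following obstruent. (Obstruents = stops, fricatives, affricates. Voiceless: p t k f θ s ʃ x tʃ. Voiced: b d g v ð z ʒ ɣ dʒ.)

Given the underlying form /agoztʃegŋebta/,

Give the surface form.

[agostʃegŋepta]

/z/ before /tʃ/ (voiceless) → [s]
/b/ before /t/ (voiceless) → [p]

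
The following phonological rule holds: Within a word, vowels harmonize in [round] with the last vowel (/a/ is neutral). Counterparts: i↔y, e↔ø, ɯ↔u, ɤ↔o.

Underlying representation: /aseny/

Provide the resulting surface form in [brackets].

/e/ harmonizes with /y/ ([+round]) → [ø]

[asøny]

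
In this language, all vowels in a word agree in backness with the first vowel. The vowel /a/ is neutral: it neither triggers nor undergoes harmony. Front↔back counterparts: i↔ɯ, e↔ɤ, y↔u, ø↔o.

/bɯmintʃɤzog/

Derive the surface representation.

/i/ harmonizes with /ɯ/ ([+back]) → [ɯ]

[bɯmɯntʃɤzog]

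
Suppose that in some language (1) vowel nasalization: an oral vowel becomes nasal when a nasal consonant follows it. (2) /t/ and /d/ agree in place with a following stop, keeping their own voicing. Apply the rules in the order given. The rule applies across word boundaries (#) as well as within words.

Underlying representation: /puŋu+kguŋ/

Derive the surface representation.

[pũŋu+kgũŋ]

Rule 1: /u/ before nasal /ŋ/ → [ũ]
Rule 1: /u/ before nasal /ŋ/ → [ũ]
After rule 1: pũŋu+kgũŋ
Rule 2: no segment meets the rule's conditions; no change.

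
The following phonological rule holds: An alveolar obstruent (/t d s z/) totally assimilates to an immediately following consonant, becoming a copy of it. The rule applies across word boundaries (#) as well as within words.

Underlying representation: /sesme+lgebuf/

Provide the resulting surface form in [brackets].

[semme+lgebuf]

/s/ before /m/ → [m] (total assimilation)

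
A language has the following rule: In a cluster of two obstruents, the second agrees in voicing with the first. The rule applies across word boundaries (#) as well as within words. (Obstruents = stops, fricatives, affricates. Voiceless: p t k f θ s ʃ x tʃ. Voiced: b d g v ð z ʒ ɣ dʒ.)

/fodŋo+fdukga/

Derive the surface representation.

/d/ after /f/ (voiceless) → [t]
/g/ after /k/ (voiceless) → [k]

[fodŋo+ftukka]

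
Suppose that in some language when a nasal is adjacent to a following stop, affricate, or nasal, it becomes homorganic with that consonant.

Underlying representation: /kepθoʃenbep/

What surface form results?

[kepθoʃembep]

/n/ before /b/ (labial) → [m]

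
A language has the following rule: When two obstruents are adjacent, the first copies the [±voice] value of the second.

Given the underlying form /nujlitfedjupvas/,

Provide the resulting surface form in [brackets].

/p/ before /v/ (voiced) → [b]

[nujlitfedjubvas]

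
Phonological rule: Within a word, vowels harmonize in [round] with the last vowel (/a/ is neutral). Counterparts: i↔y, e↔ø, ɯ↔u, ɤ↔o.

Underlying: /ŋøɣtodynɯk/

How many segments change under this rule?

/ø/ harmonizes with /ɯ/ ([-round]) → [e]
/o/ harmonizes with /ɯ/ ([-round]) → [ɤ]
/y/ harmonizes with /ɯ/ ([-round]) → [i]
3 segments change.

3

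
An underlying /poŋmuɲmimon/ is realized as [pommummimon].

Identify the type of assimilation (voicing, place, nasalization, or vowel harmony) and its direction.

place assimilation, regressive

/ŋ/→[m] /ɲ/→[m].
Each target copies a feature from the following segment, so the direction is regressive.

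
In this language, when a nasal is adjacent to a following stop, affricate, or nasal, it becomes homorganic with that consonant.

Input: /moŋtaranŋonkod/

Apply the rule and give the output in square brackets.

/ŋ/ before /t/ (alveolar) → [n]
/n/ before /ŋ/ (velar) → [ŋ]
/n/ before /k/ (velar) → [ŋ]

[montaraŋŋoŋkod]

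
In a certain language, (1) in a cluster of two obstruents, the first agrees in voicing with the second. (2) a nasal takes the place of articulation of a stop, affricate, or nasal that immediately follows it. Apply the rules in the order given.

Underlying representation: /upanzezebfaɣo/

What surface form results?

Rule 1: /b/ before /f/ (voiceless) → [p]
After rule 1: upanzezepfaɣo
Rule 2: no segment meets the rule's conditions; no change.

[upanzezepfaɣo]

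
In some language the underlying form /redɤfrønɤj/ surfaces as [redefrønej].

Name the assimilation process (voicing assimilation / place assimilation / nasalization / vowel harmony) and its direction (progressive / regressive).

vowel harmony, progressive

/ɤ/→[e] /ɤ/→[e].
Vowels agree with the first vowel, so the harmony is progressive.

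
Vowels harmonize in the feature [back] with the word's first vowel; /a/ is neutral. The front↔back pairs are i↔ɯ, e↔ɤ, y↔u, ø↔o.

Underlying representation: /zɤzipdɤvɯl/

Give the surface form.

/i/ harmonizes with /ɤ/ ([+back]) → [ɯ]

[zɤzɯpdɤvɯl]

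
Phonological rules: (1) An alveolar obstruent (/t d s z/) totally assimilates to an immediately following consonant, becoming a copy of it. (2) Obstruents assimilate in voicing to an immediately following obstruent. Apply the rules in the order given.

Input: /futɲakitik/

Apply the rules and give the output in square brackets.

Rule 1: /t/ before /ɲ/ → [ɲ] (total assimilation)
After rule 1: fuɲɲakitik
Rule 2: no segment meets the rule's conditions; no change.

[fuɲɲakitik]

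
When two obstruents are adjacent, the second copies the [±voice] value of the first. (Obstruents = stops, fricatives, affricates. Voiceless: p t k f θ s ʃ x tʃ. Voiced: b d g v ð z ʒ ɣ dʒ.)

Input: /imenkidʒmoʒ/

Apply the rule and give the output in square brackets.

[imenkidʒmoʒ]

no segment meets the rule's conditions; no change.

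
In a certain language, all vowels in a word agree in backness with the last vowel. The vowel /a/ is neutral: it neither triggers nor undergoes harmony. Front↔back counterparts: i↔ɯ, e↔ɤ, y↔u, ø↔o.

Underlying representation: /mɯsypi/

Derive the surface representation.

/ɯ/ harmonizes with /i/ ([-back]) → [i]

[misypi]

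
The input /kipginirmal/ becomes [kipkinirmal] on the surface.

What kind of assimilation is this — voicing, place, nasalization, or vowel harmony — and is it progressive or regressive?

voicing assimilation, progressive

/g/→[k].
Each target copies a feature from the preceding segment, so the direction is progressive.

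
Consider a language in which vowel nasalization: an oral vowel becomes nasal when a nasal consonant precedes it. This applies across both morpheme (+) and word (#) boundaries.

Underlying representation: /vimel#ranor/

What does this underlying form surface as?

[vimẽl#ranõr]

/e/ after nasal /m/ → [ẽ]
/o/ after nasal /n/ → [õ]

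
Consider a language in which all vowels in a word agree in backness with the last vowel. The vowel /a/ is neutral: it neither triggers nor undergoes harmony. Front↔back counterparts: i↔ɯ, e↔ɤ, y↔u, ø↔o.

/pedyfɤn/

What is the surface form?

[pɤdufɤn]

/e/ harmonizes with /ɤ/ ([+back]) → [ɤ]
/y/ harmonizes with /ɤ/ ([+back]) → [u]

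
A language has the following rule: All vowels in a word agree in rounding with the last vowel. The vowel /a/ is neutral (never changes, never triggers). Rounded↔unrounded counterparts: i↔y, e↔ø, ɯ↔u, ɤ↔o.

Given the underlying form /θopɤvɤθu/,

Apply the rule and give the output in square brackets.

[θopovoθu]

/ɤ/ harmonizes with /u/ ([+round]) → [o]
/ɤ/ harmonizes with /u/ ([+round]) → [o]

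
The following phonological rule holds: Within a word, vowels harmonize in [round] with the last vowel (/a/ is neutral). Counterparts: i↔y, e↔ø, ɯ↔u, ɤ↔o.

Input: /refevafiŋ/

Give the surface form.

[refevafiŋ]

no segment meets the rule's conditions; no change.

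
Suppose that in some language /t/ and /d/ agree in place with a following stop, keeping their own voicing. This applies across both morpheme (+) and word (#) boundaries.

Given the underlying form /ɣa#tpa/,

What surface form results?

/t/ before /p/ (labial) → [p]

[ɣa#ppa]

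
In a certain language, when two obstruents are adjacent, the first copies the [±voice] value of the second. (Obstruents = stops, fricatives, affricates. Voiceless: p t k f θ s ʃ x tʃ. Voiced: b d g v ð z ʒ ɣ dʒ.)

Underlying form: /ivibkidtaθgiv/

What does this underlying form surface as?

[ivipkittaðgiv]

/b/ before /k/ (voiceless) → [p]
/d/ before /t/ (voiceless) → [t]
/θ/ before /g/ (voiced) → [ð]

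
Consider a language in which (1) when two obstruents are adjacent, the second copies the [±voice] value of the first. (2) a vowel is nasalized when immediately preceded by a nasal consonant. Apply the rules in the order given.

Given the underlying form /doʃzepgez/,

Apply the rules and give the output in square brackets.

Rule 1: /z/ after /ʃ/ (voiceless) → [s]
Rule 1: /g/ after /p/ (voiceless) → [k]
After rule 1: doʃsepkez
Rule 2: no segment meets the rule's conditions; no change.

[doʃsepkez]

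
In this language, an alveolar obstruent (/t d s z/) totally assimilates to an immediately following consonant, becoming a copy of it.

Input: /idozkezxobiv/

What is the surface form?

/z/ before /k/ → [k] (total assimilation)
/z/ before /x/ → [x] (total assimilation)

[idokkexxobiv]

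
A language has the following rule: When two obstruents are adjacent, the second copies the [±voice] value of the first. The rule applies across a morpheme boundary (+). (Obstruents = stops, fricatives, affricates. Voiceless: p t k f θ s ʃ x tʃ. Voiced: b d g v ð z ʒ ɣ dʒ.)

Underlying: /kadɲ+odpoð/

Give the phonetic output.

[kadɲ+odboð]

/p/ after /d/ (voiced) → [b]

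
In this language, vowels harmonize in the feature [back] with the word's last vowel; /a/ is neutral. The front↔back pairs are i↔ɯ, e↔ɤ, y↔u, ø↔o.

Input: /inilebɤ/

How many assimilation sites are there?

/i/ harmonizes with /ɤ/ ([+back]) → [ɯ]
/i/ harmonizes with /ɤ/ ([+back]) → [ɯ]
/e/ harmonizes with /ɤ/ ([+back]) → [ɤ]
3 segments change.

3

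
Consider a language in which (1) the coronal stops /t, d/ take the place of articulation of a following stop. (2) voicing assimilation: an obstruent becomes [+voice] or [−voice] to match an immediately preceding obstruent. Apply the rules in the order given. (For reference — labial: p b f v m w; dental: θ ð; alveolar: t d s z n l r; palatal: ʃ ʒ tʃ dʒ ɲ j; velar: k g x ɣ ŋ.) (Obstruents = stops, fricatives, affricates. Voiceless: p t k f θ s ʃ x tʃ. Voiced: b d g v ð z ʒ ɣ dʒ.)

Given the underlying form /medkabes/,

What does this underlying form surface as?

Rule 1: /d/ before /k/ (velar) → [g]
After rule 1: megkabes
Rule 2: /k/ after /g/ (voiced) → [g]

[meggabes]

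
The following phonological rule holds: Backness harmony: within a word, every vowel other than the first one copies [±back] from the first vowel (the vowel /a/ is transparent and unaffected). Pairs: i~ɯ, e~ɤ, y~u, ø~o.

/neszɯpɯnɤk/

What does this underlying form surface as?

/ɯ/ harmonizes with /e/ ([-back]) → [i]
/ɯ/ harmonizes with /e/ ([-back]) → [i]
/ɤ/ harmonizes with /e/ ([-back]) → [e]

[neszipinek]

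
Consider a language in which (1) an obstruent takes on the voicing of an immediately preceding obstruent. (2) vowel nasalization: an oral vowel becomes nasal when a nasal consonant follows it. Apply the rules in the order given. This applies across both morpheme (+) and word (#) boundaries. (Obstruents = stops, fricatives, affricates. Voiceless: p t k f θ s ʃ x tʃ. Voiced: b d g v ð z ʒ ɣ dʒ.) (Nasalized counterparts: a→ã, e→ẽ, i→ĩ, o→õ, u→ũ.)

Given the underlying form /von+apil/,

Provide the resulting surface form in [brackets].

Rule 1: no segment meets the rule's conditions; no change.
After rule 1: von+apil
Rule 2: /o/ before nasal /n/ → [õ]

[võn+apil]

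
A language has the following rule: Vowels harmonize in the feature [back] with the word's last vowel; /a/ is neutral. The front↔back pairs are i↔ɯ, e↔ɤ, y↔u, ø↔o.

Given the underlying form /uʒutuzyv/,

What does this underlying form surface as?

[yʒytyzyv]

/u/ harmonizes with /y/ ([-back]) → [y]
/u/ harmonizes with /y/ ([-back]) → [y]
/u/ harmonizes with /y/ ([-back]) → [y]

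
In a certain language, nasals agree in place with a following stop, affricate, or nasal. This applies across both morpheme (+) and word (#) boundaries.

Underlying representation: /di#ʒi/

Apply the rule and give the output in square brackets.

no segment meets the rule's conditions; no change.

[di#ʒi]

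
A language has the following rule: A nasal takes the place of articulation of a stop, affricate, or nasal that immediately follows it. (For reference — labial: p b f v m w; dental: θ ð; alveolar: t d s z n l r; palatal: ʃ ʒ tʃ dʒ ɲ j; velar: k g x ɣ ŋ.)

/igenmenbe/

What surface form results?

/n/ before /m/ (labial) → [m]
/n/ before /b/ (labial) → [m]

[igemmembe]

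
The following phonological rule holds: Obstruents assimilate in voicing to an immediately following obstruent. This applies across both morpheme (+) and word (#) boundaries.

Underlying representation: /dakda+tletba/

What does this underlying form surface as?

/k/ before /d/ (voiced) → [g]
/t/ before /b/ (voiced) → [d]

[dagda+tledba]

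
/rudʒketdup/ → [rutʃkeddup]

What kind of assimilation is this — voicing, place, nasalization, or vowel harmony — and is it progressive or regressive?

/dʒ/→[tʃ] /t/→[d].
Each target copies a feature from the following segment, so the direction is regressive.

voicing assimilation, regressive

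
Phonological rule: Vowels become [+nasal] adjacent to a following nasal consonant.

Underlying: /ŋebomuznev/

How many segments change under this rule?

/o/ before nasal /m/ → [õ]
1 segment changes.

1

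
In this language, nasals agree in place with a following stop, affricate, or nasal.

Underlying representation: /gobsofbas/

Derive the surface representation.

no segment meets the rule's conditions; no change.

[gobsofbas]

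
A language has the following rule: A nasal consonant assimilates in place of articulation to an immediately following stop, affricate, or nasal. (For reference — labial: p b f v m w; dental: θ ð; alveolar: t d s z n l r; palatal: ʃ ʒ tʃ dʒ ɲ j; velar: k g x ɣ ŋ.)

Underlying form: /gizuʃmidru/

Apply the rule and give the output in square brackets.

[gizuʃmidru]

no segment meets the rule's conditions; no change.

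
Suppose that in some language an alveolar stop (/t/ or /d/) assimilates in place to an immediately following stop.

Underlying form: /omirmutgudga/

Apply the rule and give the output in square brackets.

/t/ before /g/ (velar) → [k]
/d/ before /g/ (velar) → [g]

[omirmukgugga]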